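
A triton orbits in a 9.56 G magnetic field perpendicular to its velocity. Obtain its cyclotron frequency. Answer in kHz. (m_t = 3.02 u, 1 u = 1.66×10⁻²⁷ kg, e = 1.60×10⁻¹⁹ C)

f ≈ 4.86 kHz

f = qB/(2πm) = (1×1.60×10^-19)(9.56×10^-4) / [2π(5.01×10^-27)] = 4860 Hz.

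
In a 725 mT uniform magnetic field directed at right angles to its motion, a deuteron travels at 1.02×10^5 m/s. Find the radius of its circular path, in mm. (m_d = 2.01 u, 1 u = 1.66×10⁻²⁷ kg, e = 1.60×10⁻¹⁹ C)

The magnetic force provides the centripetal force: qvB = mv²/r, so r = mv/(qB).
r = (3.34×10^-27 kg)(1.02×10^5 m/s) / [(1×1.60×10^-19 C)(0.725 T)] = 2.93×10^-3 m.

r ≈ 2.93 mm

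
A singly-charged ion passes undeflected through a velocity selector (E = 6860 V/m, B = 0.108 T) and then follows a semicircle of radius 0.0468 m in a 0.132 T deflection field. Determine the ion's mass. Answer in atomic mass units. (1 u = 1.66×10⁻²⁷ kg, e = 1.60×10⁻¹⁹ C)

v = E/B₁ = 6.35×10^4 m/s.
From r = mv/(qB₂), m = qB₂r/v = (1×1.60×10^-19)(0.132)(0.0468) / (6.35×10^4) = 1.56×10^-26 kg.
In atomic mass units: m = 1.56×10^-26 / 1.66×10^-27 = 9.37 u.

m ≈ 9.37 u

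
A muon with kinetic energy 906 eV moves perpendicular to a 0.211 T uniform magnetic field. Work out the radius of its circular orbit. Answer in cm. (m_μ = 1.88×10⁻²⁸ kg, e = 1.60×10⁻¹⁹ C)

r ≈ 0.692 cm

Convert the energy: K = 906 eV = 1.45×10^-16 J.
v = √(2K/m) = √(2·1.45×10^-16/1.88×10^-28) = 1.24×10^6 m/s.
r = mv/(qB) = (1.88×10^-28)(1.24×10^6) / [(1×1.60×10^-19)(0.211)] = 6.92×10^-3 m.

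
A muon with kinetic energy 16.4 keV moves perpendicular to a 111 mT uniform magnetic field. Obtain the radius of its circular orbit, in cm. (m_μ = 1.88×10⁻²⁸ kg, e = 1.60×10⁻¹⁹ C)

r ≈ 5.59 cm

Convert the energy: K = 16.4 keV = 2.62×10^-15 J.
v = √(2K/m) = √(2·2.62×10^-15/1.88×10^-28) = 5.28×10^6 m/s.
r = mv/(qB) = (1.88×10^-28)(5.28×10^6) / [(1×1.60×10^-19)(0.111)] = 0.0559 m.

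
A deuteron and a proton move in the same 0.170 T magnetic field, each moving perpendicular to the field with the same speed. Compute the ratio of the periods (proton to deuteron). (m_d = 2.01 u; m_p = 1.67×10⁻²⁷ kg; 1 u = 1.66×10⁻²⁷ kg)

ratio ≈ 0.501

T = 2πm/(qB) is independent of speed, so T₂/T₁ = (m₂/q₂)/(m₁/q₁).
T_{proton}/T_{deuteron} = (1.67×10^-27/1e) / (3.34×10^-27/1e) = 0.501.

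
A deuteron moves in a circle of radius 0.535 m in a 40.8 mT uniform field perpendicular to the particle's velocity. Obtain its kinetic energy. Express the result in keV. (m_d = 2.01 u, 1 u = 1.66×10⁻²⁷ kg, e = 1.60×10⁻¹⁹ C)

v = qBr/m = (1×1.60×10^-19)(0.0408)(0.535) / (3.34×10^-27) = 1.05×10^6 m/s.
K = ½mv² = 0.5·(3.34×10^-27)·(1.05×10^6)² = 1.83×10^-15 J = 11.4 keV.

K ≈ 11.4 keV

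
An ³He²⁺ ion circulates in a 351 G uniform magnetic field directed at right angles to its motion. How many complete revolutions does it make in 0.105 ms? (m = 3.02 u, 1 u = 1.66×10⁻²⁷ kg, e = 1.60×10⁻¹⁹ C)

T = 2πm/(qB) = 2π(5.0132×10^-27) / [(2×1.60×10^-19)(0.0351)] = 2.8044×10^-6 s.
N = t/T = 1.05×10^-4 / 2.8044×10^-6 ≈ 37.44, so 37 complete revolutions.

N = 37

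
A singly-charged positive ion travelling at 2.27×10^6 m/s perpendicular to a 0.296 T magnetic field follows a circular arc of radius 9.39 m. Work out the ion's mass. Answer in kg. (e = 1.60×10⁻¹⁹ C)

m ≈ 1.96×10^-25 kg

qvB = mv²/r ⇒ m = qBr/v.
m = (1×1.60×10^-19)(0.296)(9.39) / (2.27×10^6) = 1.96×10^-25 kg.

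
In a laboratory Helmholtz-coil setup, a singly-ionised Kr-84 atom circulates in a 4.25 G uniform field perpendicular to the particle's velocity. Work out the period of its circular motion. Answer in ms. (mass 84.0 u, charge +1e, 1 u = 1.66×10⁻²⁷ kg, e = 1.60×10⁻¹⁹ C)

The cyclotron period is independent of speed: T = 2πm/(qB).
T = 2π(1.39×10^-25) / [(1×1.60×10^-19)(4.25×10^-4)] = 0.0129 s.

T ≈ 12.9 ms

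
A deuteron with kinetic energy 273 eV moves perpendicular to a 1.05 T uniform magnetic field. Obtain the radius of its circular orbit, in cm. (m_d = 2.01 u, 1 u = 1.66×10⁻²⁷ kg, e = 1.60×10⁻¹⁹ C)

r ≈ 0.321 cm

Convert the energy: K = 273 eV = 4.37×10^-17 J.
v = √(2K/m) = √(2·4.37×10^-17/3.34×10^-27) = 1.62×10^5 m/s.
r = mv/(qB) = (3.34×10^-27)(1.62×10^5) / [(1×1.60×10^-19)(1.05)] = 3.21×10^-3 m.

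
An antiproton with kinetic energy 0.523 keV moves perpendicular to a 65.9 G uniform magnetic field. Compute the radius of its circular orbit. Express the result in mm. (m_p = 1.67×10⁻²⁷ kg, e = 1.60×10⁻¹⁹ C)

Convert the energy: K = 0.523 keV = 8.37×10^-17 J.
v = √(2K/m) = √(2·8.37×10^-17/1.67×10^-27) = 3.17×10^5 m/s.
r = mv/(qB) = (1.67×10^-27)(3.17×10^5) / [(1×1.60×10^-19)(6.59×10^-3)] = 0.501 m.

r ≈ 501 mm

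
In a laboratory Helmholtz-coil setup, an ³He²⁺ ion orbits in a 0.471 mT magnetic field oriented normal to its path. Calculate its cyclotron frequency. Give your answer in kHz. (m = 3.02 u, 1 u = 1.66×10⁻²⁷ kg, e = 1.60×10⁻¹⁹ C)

f = qB/(2πm) = (2×1.60×10^-19)(4.71×10^-4) / [2π(5.01×10^-27)] = 4780 Hz.

f ≈ 4.78 kHz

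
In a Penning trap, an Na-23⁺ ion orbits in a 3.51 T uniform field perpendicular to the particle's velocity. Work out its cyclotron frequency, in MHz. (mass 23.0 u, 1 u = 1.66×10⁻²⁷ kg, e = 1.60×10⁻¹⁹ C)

f ≈ 2.34 MHz

f = qB/(2πm) = (1×1.60×10^-19)(3.51) / [2π(3.82×10^-26)] = 2.34×10^6 Hz.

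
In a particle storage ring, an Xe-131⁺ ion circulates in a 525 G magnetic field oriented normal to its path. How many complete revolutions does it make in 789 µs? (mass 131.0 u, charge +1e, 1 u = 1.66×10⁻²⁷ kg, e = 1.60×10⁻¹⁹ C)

T = 2πm/(qB) = 2π(2.1746×10^-25) / [(1×1.60×10^-19)(0.0525)] = 1.6266×10^-4 s.
N = t/T = 7.89×10^-4 / 1.6266×10^-4 ≈ 4.85, so 4 complete revolutions.

N = 4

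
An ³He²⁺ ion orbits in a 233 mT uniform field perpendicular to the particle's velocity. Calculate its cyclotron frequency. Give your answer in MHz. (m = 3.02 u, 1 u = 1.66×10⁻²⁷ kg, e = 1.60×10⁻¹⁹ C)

f = qB/(2πm) = (2×1.60×10^-19)(0.233) / [2π(5.01×10^-27)] = 2.37×10^6 Hz.

f ≈ 2.37 MHz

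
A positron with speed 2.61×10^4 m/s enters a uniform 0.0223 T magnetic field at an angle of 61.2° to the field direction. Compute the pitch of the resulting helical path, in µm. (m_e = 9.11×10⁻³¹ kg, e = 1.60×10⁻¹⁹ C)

The velocity component along B is v∥ = v cos61.2° = 1.26×10^4 m/s.
The cyclotron period T = 2πm/(qB) = 1.60×10^-9 s is set by m, q, B alone.
Pitch = v∥·T = (1.26×10^4)(1.60×10^-9) = 2.02×10^-5 m.

pitch ≈ 20.2 µm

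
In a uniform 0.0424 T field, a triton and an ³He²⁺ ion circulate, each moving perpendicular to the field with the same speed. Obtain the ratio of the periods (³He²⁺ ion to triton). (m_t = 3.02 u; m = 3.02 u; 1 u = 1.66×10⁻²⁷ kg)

ratio ≈ 0.500

T = 2πm/(qB) is independent of speed, so T₂/T₁ = (m₂/q₂)/(m₁/q₁).
T_{³He²⁺ ion}/T_{triton} = (5.01×10^-27/2e) / (5.01×10^-27/1e) = 0.500.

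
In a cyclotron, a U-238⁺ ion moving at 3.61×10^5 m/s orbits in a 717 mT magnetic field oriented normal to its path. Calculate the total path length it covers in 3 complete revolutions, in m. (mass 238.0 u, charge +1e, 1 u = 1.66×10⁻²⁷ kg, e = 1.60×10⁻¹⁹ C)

r = mv/(qB) = 1.24 m, so one revolution covers 2πr = 7.81 m.
In 3 revolutions: L = 3·2πr = 23.4 m.

L ≈ 23.4 m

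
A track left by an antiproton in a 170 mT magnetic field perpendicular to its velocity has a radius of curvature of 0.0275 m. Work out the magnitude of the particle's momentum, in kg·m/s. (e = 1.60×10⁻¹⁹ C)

Since qvB = mv²/r, the momentum p = mv = qBr.
p = (1×1.60×10^-19)(0.170)(0.0275) = 7.48×10^-22 kg·m/s.

p ≈ 7.48×10^-22 kg·m/s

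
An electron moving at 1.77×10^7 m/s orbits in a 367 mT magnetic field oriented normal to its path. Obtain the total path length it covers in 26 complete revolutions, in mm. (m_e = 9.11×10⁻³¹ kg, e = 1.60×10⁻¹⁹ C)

r = mv/(qB) = 2.75×10^-4 m, so one revolution covers 2πr = 1.73×10^-3 m.
In 26 revolutions: L = 26·2πr = 0.0449 m.

L ≈ 44.9 mm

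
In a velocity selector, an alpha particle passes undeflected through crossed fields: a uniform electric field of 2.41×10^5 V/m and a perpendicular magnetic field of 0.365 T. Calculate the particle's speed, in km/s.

v ≈ 660 km/s

For zero net force, qE = qvB, so v = E/B.
v = (2.41×10^5) / (0.365) = 6.60×10^5 m/s.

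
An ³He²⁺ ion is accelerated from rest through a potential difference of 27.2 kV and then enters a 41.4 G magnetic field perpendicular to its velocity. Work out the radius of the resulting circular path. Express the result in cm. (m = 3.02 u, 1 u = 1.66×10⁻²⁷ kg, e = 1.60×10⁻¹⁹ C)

r ≈ 705 cm

The kinetic energy gained is K = qV = (2×1.60×10^-19)(2.72×10^4) = 8.70×10^-15 J.
v = √(2K/m) = 1.86×10^6 m/s.
r = mv/(qB) = (5.01×10^-27)(1.86×10^6) / [(2×1.60×10^-19)(4.14×10^-3)] = 7.05 m.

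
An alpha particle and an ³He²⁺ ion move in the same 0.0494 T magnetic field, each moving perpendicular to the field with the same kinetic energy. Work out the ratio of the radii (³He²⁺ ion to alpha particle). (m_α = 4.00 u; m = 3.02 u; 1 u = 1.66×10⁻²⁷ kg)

ratio ≈ 0.869

r = √(2mK)/(qB) ⇒ at equal K, r ∝ √m/q.
r_{³He²⁺ ion}/r_{alpha particle} = 0.869.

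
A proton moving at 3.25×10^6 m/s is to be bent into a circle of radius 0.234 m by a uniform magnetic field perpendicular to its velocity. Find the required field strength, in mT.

B ≈ 145 mT

qvB = mv²/r gives B = mv/(qr).
B = (1.67×10^-27)(3.25×10^6) / [(1×1.60×10^-19)(0.234)] = 0.145 T.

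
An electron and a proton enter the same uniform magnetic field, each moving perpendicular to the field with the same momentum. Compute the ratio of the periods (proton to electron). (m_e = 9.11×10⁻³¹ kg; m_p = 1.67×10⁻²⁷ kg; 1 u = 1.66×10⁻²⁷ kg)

T = 2πm/(qB) is independent of speed, so T₂/T₁ = (m₂/q₂)/(m₁/q₁).
T_{proton}/T_{electron} = (1.67×10^-27/1e) / (9.11×10^-31/1e) = 1830.

ratio ≈ 1830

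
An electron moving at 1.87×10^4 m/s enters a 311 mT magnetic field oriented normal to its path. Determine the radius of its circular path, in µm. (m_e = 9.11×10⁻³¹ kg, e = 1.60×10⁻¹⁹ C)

The magnetic force provides the centripetal force: qvB = mv²/r, so r = mv/(qB).
r = (9.11×10^-31 kg)(1.87×10^4 m/s) / [(1×1.60×10^-19 C)(0.311 T)] = 3.42×10^-7 m.

r ≈ 0.342 µm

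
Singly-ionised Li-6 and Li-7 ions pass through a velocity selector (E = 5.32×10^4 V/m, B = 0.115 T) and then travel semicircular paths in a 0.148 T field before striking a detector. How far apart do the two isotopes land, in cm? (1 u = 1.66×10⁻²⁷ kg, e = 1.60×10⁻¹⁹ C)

Δd ≈ 6.49 cm

Both emerge at v = E/B₁ = 4.63×10^5 m/s.
r = mv/(qB₂), so r₁ = 0.1946 m and r₂ = 0.2270 m, giving Δr = 0.0324 m.
After a semicircle each ion lands a diameter 2r from the entry slit, so the separation is 2Δr = 0.0649 m.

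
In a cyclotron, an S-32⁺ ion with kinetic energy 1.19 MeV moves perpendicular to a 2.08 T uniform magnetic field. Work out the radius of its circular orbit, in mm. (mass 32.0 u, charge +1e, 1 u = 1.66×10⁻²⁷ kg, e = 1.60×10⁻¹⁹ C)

r ≈ 427 mm

Convert the energy: K = 1.19 MeV = 1.90×10^-13 J.
v = √(2K/m) = √(2·1.90×10^-13/5.31×10^-26) = 2.68×10^6 m/s.
r = mv/(qB) = (5.31×10^-26)(2.68×10^6) / [(1×1.60×10^-19)(2.08)] = 0.427 m.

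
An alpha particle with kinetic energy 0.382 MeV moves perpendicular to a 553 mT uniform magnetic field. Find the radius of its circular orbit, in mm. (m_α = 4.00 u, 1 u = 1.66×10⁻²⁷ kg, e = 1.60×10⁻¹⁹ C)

Convert the energy: K = 0.382 MeV = 6.11×10^-14 J.
v = √(2K/m) = √(2·6.11×10^-14/6.64×10^-27) = 4.29×10^6 m/s.
r = mv/(qB) = (6.64×10^-27)(4.29×10^6) / [(2×1.60×10^-19)(0.553)] = 0.161 m.

r ≈ 161 mm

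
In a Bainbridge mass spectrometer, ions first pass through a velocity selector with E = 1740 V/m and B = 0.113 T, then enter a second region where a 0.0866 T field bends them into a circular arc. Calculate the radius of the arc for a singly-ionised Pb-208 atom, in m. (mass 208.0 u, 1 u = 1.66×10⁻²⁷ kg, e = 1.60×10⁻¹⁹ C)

r ≈ 0.384 m

The selector passes v = E/B = 1740/0.113 = 1.54×10^4 m/s.
In the deflection region, r = mv/(qB₂) = (3.45×10^-25)(1.54×10^4) / [(1×1.60×10^-19)(0.0866)] = 0.384 m.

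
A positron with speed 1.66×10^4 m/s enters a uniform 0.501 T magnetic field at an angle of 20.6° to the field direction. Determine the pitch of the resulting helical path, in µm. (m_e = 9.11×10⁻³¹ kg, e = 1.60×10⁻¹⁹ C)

The velocity component along B is v∥ = v cos20.6° = 1.55×10^4 m/s.
The cyclotron period T = 2πm/(qB) = 7.14×10^-11 s is set by m, q, B alone.
Pitch = v∥·T = (1.55×10^4)(7.14×10^-11) = 1.11×10^-6 m.

pitch ≈ 1.11 µm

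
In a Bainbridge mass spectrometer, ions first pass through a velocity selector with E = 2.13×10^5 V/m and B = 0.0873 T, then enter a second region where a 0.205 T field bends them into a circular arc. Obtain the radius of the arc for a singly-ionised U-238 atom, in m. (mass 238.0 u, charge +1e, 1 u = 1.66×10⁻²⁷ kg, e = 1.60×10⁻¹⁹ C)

r ≈ 29.4 m

The selector passes v = E/B = 2.13×10^5/0.0873 = 2.44×10^6 m/s.
In the deflection region, r = mv/(qB₂) = (3.95×10^-25)(2.44×10^6) / [(1×1.60×10^-19)(0.205)] = 29.4 m.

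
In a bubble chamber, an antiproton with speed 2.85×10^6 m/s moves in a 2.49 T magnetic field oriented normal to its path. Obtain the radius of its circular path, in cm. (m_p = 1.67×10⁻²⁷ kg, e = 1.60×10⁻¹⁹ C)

r ≈ 1.19 cm

The magnetic force provides the centripetal force: qvB = mv²/r, so r = mv/(qB).
r = (1.67×10^-27 kg)(2.85×10^6 m/s) / [(1×1.60×10^-19 C)(2.49 T)] = 0.0119 m.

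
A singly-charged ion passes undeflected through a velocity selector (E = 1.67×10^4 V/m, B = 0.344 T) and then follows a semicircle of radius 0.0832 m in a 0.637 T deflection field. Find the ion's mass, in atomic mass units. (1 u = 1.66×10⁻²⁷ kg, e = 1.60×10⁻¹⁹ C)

v = E/B₁ = 4.85×10^4 m/s.
From r = mv/(qB₂), m = qB₂r/v = (1×1.60×10^-19)(0.637)(0.0832) / (4.85×10^4) = 1.75×10^-25 kg.
In atomic mass units: m = 1.75×10^-25 / 1.66×10^-27 = 105 u.

m ≈ 105 u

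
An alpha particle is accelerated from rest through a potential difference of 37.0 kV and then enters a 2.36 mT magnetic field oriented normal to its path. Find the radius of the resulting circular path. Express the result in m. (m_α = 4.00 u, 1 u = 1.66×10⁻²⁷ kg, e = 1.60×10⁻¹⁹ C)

The kinetic energy gained is K = qV = (2×1.60×10^-19)(3.70×10^4) = 1.18×10^-14 J.
v = √(2K/m) = 1.89×10^6 m/s.
r = mv/(qB) = (6.64×10^-27)(1.89×10^6) / [(2×1.60×10^-19)(2.36×10^-3)] = 16.6 m.

r ≈ 16.6 m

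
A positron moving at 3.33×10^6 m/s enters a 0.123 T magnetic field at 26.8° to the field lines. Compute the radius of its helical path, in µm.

r ≈ 69.5 µm

Only the perpendicular component v⊥ = v sin26.8° = 1.50×10^6 m/s is bent by the field.
r = m v⊥ /(qB) = (9.11×10^-31)(1.50×10^6) / [(1×1.60×10^-19)(0.123)] = 6.95×10^-5 m.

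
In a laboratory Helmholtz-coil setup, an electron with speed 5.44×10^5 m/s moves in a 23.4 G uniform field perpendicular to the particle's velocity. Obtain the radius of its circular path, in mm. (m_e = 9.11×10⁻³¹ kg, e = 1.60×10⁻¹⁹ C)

r ≈ 1.32 mm

The magnetic force provides the centripetal force: qvB = mv²/r, so r = mv/(qB).
r = (9.11×10^-31 kg)(5.44×10^5 m/s) / [(1×1.60×10^-19 C)(2.34×10^-3 T)] = 1.32×10^-3 m.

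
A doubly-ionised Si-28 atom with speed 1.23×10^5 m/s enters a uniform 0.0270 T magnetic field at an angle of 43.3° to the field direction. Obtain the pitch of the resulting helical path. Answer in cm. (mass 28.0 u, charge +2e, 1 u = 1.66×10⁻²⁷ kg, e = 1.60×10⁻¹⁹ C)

The velocity component along B is v∥ = v cos43.3° = 8.95×10^4 m/s.
The cyclotron period T = 2πm/(qB) = 3.38×10^-5 s is set by m, q, B alone.
Pitch = v∥·T = (8.95×10^4)(3.38×10^-5) = 3.03 m.

pitch ≈ 303 cm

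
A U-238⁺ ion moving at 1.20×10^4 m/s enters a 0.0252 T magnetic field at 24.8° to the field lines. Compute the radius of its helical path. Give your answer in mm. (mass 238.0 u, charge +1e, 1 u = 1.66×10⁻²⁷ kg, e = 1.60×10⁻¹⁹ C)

Only the perpendicular component v⊥ = v sin24.8° = 5030 m/s is bent by the field.
r = m v⊥ /(qB) = (3.95×10^-25)(5030) / [(1×1.60×10^-19)(0.0252)] = 0.493 m.

r ≈ 493 mm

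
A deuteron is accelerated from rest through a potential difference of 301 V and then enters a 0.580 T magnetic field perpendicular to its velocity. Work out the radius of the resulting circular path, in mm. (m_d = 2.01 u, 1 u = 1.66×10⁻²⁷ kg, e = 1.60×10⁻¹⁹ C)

r ≈ 6.11 mm

The kinetic energy gained is K = qV = (1×1.60×10^-19)(301) = 4.82×10^-17 J.
v = √(2K/m) = 1.70×10^5 m/s.
r = mv/(qB) = (3.34×10^-27)(1.70×10^5) / [(1×1.60×10^-19)(0.580)] = 6.11×10^-3 m.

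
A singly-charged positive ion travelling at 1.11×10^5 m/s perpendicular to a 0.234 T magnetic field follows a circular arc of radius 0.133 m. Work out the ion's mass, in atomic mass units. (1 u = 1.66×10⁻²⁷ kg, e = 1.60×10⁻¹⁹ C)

qvB = mv²/r ⇒ m = qBr/v.
m = (1×1.60×10^-19)(0.234)(0.133) / (1.11×10^5) = 4.49×10^-26 kg = 27.0 u.

m ≈ 27.0 u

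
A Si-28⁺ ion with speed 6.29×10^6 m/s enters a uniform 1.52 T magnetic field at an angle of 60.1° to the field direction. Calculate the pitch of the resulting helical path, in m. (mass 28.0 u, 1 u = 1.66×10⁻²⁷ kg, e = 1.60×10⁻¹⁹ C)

The velocity component along B is v∥ = v cos60.1° = 3.14×10^6 m/s.
The cyclotron period T = 2πm/(qB) = 1.20×10^-6 s is set by m, q, B alone.
Pitch = v∥·T = (3.14×10^6)(1.20×10^-6) = 3.77 m.

pitch ≈ 3.77 m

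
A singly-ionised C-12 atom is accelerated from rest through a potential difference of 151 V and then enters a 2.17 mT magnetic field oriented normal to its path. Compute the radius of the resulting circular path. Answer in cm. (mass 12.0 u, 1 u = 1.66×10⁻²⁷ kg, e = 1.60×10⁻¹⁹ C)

r ≈ 283 cm

The kinetic energy gained is K = qV = (1×1.60×10^-19)(151) = 2.42×10^-17 J.
v = √(2K/m) = 4.93×10^4 m/s.
r = mv/(qB) = (1.99×10^-26)(4.93×10^4) / [(1×1.60×10^-19)(2.17×10^-3)] = 2.83 m.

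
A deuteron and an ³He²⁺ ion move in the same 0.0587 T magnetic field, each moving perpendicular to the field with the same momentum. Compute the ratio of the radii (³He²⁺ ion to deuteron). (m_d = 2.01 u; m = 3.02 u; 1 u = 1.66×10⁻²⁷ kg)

ratio ≈ 0.500

r = p/(qB) ⇒ at equal p, r ∝ 1/q.
r_{³He²⁺ ion}/r_{deuteron} = 0.500.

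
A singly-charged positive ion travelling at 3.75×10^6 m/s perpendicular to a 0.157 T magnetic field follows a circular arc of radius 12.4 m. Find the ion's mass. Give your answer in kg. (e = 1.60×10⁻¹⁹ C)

qvB = mv²/r ⇒ m = qBr/v.
m = (1×1.60×10^-19)(0.157)(12.4) / (3.75×10^6) = 8.31×10^-26 kg.

m ≈ 8.31×10^-26 kg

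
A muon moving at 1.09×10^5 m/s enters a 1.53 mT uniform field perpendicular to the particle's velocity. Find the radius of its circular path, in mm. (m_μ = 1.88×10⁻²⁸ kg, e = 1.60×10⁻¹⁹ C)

The magnetic force provides the centripetal force: qvB = mv²/r, so r = mv/(qB).
r = (1.88×10^-28 kg)(1.09×10^5 m/s) / [(1×1.60×10^-19 C)(1.53×10^-3 T)] = 0.0837 m.

r ≈ 83.7 mm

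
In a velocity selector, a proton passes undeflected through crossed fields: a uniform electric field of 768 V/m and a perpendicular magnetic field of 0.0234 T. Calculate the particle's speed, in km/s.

For zero net force, qE = qvB, so v = E/B.
v = (768) / (0.0234) = 3.28×10^4 m/s.

v ≈ 32.8 km/s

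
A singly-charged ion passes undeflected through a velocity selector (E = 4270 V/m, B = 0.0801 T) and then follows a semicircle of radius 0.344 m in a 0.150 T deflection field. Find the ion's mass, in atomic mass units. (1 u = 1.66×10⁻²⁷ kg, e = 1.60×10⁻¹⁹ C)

v = E/B₁ = 5.33×10^4 m/s.
From r = mv/(qB₂), m = qB₂r/v = (1×1.60×10^-19)(0.150)(0.344) / (5.33×10^4) = 1.55×10^-25 kg.
In atomic mass units: m = 1.55×10^-25 / 1.66×10^-27 = 93.3 u.

m ≈ 93.3 u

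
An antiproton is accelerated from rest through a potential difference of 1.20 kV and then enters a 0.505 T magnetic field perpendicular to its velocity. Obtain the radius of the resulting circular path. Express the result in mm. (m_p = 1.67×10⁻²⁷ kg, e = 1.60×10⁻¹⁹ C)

r ≈ 9.91 mm

The kinetic energy gained is K = qV = (1×1.60×10^-19)(1200) = 1.92×10^-16 J.
v = √(2K/m) = 4.80×10^5 m/s.
r = mv/(qB) = (1.67×10^-27)(4.80×10^5) / [(1×1.60×10^-19)(0.505)] = 9.91×10^-3 m.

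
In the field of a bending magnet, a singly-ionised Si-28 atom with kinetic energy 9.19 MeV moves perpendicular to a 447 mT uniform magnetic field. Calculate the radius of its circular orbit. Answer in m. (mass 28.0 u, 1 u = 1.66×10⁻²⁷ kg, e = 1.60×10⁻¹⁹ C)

r ≈ 5.17 m

Convert the energy: K = 9.19 MeV = 1.47×10^-12 J.
v = √(2K/m) = √(2·1.47×10^-12/4.65×10^-26) = 7.95×10^6 m/s.
r = mv/(qB) = (4.65×10^-26)(7.95×10^6) / [(1×1.60×10^-19)(0.447)] = 5.17 m.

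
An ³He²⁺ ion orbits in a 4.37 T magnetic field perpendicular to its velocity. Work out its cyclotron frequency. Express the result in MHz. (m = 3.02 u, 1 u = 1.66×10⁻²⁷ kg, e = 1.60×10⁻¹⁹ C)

f ≈ 44.4 MHz

f = qB/(2πm) = (2×1.60×10^-19)(4.37) / [2π(5.01×10^-27)] = 4.44×10^7 Hz.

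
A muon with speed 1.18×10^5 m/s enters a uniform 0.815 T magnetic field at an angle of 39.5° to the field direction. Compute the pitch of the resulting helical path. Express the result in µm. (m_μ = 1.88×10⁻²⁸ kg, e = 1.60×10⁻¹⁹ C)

The velocity component along B is v∥ = v cos39.5° = 9.11×10^4 m/s.
The cyclotron period T = 2πm/(qB) = 9.06×10^-9 s is set by m, q, B alone.
Pitch = v∥·T = (9.11×10^4)(9.06×10^-9) = 8.25×10^-4 m.

pitch ≈ 825 µm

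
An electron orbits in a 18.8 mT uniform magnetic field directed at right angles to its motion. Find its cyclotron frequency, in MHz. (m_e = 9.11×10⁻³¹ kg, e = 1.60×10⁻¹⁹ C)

f = qB/(2πm) = (1×1.60×10^-19)(0.0188) / [2π(9.11×10^-31)] = 5.26×10^8 Hz.

f ≈ 526 MHz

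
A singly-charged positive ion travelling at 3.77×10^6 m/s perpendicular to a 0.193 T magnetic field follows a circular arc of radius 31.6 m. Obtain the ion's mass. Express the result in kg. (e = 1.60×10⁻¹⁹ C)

m ≈ 2.59×10^-25 kg

qvB = mv²/r ⇒ m = qBr/v.
m = (1×1.60×10^-19)(0.193)(31.6) / (3.77×10^6) = 2.59×10^-25 kg.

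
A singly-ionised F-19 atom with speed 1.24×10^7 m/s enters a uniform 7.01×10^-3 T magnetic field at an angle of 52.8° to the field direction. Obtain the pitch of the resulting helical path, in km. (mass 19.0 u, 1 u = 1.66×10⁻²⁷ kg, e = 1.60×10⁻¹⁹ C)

pitch ≈ 1.32 km

The velocity component along B is v∥ = v cos52.8° = 7.50×10^6 m/s.
The cyclotron period T = 2πm/(qB) = 1.77×10^-4 s is set by m, q, B alone.
Pitch = v∥·T = (7.50×10^6)(1.77×10^-4) = 1320 m.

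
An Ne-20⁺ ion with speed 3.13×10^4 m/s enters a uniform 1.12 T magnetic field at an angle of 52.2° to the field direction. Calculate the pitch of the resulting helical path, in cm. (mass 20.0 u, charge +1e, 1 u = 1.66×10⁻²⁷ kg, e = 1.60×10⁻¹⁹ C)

The velocity component along B is v∥ = v cos52.2° = 1.92×10^4 m/s.
The cyclotron period T = 2πm/(qB) = 1.16×10^-6 s is set by m, q, B alone.
Pitch = v∥·T = (1.92×10^4)(1.16×10^-6) = 0.0223 m.

pitch ≈ 2.23 cm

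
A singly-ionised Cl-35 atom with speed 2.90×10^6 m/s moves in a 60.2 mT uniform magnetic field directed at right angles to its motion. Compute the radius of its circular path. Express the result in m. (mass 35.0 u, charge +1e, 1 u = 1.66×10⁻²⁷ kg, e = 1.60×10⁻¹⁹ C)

r ≈ 17.5 m

The magnetic force provides the centripetal force: qvB = mv²/r, so r = mv/(qB).
r = (5.81×10^-26 kg)(2.90×10^6 m/s) / [(1×1.60×10^-19 C)(0.0602 T)] = 17.5 m.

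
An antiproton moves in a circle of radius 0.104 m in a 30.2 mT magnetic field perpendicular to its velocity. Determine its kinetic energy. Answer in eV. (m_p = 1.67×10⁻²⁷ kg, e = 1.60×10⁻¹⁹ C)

K ≈ 473 eV

v = qBr/m = (1×1.60×10^-19)(0.0302)(0.104) / (1.67×10^-27) = 3.01×10^5 m/s.
K = ½mv² = 0.5·(1.67×10^-27)·(3.01×10^5)² = 7.56×10^-17 J = 473 eV.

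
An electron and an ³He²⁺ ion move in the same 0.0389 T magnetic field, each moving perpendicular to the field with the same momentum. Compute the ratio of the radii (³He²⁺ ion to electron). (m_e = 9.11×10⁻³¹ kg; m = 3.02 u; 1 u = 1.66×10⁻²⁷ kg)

r = p/(qB) ⇒ at equal p, r ∝ 1/q.
r_{³He²⁺ ion}/r_{electron} = 0.500.

ratio ≈ 0.500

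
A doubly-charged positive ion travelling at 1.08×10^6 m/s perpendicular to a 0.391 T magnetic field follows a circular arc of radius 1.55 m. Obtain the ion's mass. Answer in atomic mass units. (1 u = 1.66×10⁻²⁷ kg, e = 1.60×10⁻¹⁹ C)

qvB = mv²/r ⇒ m = qBr/v.
m = (2×1.60×10^-19)(0.391)(1.55) / (1.08×10^6) = 1.80×10^-25 kg = 108 u.

m ≈ 108 u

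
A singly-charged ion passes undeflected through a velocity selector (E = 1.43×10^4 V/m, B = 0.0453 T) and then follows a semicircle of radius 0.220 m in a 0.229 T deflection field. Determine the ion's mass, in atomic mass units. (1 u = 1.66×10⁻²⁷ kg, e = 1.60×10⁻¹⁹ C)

v = E/B₁ = 3.16×10^5 m/s.
From r = mv/(qB₂), m = qB₂r/v = (1×1.60×10^-19)(0.229)(0.220) / (3.16×10^5) = 2.55×10^-26 kg.
In atomic mass units: m = 2.55×10^-26 / 1.66×10^-27 = 15.4 u.

m ≈ 15.4 u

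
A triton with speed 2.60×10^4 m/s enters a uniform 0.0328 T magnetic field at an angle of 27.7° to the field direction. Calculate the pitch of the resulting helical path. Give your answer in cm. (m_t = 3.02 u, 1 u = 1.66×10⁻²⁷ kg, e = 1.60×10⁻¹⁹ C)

pitch ≈ 13.8 cm

The velocity component along B is v∥ = v cos27.7° = 2.30×10^4 m/s.
The cyclotron period T = 2πm/(qB) = 6.00×10^-6 s is set by m, q, B alone.
Pitch = v∥·T = (2.30×10^4)(6.00×10^-6) = 0.138 m.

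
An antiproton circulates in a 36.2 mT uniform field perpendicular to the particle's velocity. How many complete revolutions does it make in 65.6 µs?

T = 2πm/(qB) = 2π(1.67×10^-27) / [(1×1.60×10^-19)(0.0362)] = 1.8116×10^-6 s.
N = t/T = 6.56×10^-5 / 1.8116×10^-6 ≈ 36.21, so 36 complete revolutions.

N = 36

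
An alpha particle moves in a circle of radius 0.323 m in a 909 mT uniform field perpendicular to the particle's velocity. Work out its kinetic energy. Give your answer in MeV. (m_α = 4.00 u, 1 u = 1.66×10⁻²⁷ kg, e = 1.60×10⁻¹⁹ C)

v = qBr/m = (2×1.60×10^-19)(0.909)(0.323) / (6.64×10^-27) = 1.41×10^7 m/s.
K = ½mv² = 0.5·(6.64×10^-27)·(1.41×10^7)² = 6.65×10^-13 J = 4.15 MeV.

K ≈ 4.15 MeV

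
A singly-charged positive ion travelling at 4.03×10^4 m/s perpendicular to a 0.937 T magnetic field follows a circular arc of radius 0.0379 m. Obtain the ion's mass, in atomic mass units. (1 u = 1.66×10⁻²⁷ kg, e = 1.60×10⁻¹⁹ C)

qvB = mv²/r ⇒ m = qBr/v.
m = (1×1.60×10^-19)(0.937)(0.0379) / (4.03×10^4) = 1.41×10^-25 kg = 84.9 u.

m ≈ 84.9 u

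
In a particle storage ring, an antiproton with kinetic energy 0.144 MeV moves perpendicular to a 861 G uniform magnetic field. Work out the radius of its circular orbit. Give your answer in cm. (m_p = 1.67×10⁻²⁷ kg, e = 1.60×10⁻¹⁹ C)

r ≈ 63.7 cm

Convert the energy: K = 0.144 MeV = 2.30×10^-14 J.
v = √(2K/m) = √(2·2.30×10^-14/1.67×10^-27) = 5.25×10^6 m/s.
r = mv/(qB) = (1.67×10^-27)(5.25×10^6) / [(1×1.60×10^-19)(0.0861)] = 0.637 m.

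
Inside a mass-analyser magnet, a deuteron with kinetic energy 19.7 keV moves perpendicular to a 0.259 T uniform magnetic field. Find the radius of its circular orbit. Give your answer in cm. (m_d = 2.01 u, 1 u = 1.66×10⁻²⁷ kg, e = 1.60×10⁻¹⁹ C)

r ≈ 11.1 cm

Convert the energy: K = 19.7 keV = 3.15×10^-15 J.
v = √(2K/m) = √(2·3.15×10^-15/3.34×10^-27) = 1.37×10^6 m/s.
r = mv/(qB) = (3.34×10^-27)(1.37×10^6) / [(1×1.60×10^-19)(0.259)] = 0.111 m.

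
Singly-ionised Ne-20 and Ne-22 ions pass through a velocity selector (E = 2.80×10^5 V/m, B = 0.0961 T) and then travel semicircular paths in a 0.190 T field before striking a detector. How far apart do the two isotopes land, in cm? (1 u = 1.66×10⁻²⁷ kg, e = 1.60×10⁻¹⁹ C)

Δd ≈ 63.6 cm

Both emerge at v = E/B₁ = 2.91×10^6 m/s.
r = mv/(qB₂), so r₁ = 3.182 m and r₂ = 3.500 m, giving Δr = 0.318 m.
After a semicircle each ion lands a diameter 2r from the entry slit, so the separation is 2Δr = 0.636 m.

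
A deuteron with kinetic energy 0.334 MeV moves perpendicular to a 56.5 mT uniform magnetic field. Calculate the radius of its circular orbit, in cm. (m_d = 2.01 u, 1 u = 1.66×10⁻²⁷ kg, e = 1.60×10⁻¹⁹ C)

Convert the energy: K = 0.334 MeV = 5.34×10^-14 J.
v = √(2K/m) = √(2·5.34×10^-14/3.34×10^-27) = 5.66×10^6 m/s.
r = mv/(qB) = (3.34×10^-27)(5.66×10^6) / [(1×1.60×10^-19)(0.0565)] = 2.09 m.

r ≈ 209 cm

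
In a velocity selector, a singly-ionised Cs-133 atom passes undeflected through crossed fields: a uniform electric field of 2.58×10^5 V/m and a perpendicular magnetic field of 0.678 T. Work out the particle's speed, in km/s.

For zero net force, qE = qvB, so v = E/B.
v = (2.58×10^5) / (0.678) = 3.81×10^5 m/s.

v ≈ 381 km/s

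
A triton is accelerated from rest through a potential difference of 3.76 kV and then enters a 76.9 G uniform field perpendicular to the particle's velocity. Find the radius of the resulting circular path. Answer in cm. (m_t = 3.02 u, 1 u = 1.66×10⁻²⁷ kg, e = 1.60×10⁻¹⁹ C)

The kinetic energy gained is K = qV = (1×1.60×10^-19)(3760) = 6.02×10^-16 J.
v = √(2K/m) = 4.90×10^5 m/s.
r = mv/(qB) = (5.01×10^-27)(4.90×10^5) / [(1×1.60×10^-19)(7.69×10^-3)] = 2.00 m.

r ≈ 200 cm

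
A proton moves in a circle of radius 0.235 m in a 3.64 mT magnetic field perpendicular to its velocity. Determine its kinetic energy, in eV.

v = qBr/m = (1×1.60×10^-19)(3.64×10^-3)(0.235) / (1.67×10^-27) = 8.20×10^4 m/s.
K = ½mv² = 0.5·(1.67×10^-27)·(8.20×10^4)² = 5.61×10^-18 J = 35.1 eV.

K ≈ 35.1 eV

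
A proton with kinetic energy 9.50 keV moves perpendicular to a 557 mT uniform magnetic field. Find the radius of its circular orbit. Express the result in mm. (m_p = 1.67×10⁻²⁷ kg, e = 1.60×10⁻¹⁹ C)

Convert the energy: K = 9.50 keV = 1.52×10^-15 J.
v = √(2K/m) = √(2·1.52×10^-15/1.67×10^-27) = 1.35×10^6 m/s.
r = mv/(qB) = (1.67×10^-27)(1.35×10^6) / [(1×1.60×10^-19)(0.557)] = 0.0253 m.

r ≈ 25.3 mm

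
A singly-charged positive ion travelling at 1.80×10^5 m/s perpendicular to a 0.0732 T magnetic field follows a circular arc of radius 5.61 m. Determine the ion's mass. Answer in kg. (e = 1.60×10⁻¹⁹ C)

qvB = mv²/r ⇒ m = qBr/v.
m = (1×1.60×10^-19)(0.0732)(5.61) / (1.80×10^5) = 3.65×10^-25 kg.

m ≈ 3.65×10^-25 kg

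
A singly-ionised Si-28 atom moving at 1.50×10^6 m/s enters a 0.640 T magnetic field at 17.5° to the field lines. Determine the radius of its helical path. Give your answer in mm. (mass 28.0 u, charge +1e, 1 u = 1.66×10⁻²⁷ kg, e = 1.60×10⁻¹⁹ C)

r ≈ 205 mm

Only the perpendicular component v⊥ = v sin17.5° = 4.51×10^5 m/s is bent by the field.
r = m v⊥ /(qB) = (4.65×10^-26)(4.51×10^5) / [(1×1.60×10^-19)(0.640)] = 0.205 m.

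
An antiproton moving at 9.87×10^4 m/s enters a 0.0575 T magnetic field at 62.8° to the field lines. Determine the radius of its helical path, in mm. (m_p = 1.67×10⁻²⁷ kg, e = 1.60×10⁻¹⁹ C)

Only the perpendicular component v⊥ = v sin62.8° = 8.78×10^4 m/s is bent by the field.
r = m v⊥ /(qB) = (1.67×10^-27)(8.78×10^4) / [(1×1.60×10^-19)(0.0575)] = 0.0159 m.

r ≈ 15.9 mm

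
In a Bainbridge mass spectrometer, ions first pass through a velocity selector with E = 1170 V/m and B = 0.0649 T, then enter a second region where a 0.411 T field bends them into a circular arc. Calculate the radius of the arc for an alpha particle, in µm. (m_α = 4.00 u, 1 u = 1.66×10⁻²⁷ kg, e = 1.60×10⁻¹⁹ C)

r ≈ 910 µm

The selector passes v = E/B = 1170/0.0649 = 1.80×10^4 m/s.
In the deflection region, r = mv/(qB₂) = (6.64×10^-27)(1.80×10^4) / [(2×1.60×10^-19)(0.411)] = 9.10×10^-4 m.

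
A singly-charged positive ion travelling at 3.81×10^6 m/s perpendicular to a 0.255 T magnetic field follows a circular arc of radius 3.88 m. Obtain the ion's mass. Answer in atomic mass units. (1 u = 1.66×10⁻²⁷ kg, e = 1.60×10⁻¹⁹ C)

qvB = mv²/r ⇒ m = qBr/v.
m = (1×1.60×10^-19)(0.255)(3.88) / (3.81×10^6) = 4.15×10^-26 kg = 25.0 u.

m ≈ 25.0 u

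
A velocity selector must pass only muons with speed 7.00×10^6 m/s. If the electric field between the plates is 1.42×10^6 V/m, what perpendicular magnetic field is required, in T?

B ≈ 0.203 T

qE = qvB ⇒ B = E/v = (1.42×10^6) / (7.00×10^6) = 0.203 T.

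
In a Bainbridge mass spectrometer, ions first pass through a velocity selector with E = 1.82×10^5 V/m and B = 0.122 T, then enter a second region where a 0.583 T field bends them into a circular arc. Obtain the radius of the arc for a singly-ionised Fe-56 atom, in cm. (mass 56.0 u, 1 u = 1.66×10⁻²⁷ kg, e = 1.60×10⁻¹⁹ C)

The selector passes v = E/B = 1.82×10^5/0.122 = 1.49×10^6 m/s.
In the deflection region, r = mv/(qB₂) = (9.30×10^-26)(1.49×10^6) / [(1×1.60×10^-19)(0.583)] = 1.49 m.

r ≈ 149 cm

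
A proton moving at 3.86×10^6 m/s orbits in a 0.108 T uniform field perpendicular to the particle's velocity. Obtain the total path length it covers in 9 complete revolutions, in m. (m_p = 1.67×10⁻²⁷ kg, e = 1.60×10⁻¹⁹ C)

r = mv/(qB) = 0.373 m, so one revolution covers 2πr = 2.34 m.
In 9 revolutions: L = 9·2πr = 21.1 m.

L ≈ 21.1 m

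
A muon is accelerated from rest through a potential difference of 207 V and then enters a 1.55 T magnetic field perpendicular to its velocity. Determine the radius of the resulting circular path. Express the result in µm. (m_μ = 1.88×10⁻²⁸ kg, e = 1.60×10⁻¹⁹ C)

r ≈ 450 µm

The kinetic energy gained is K = qV = (1×1.60×10^-19)(207) = 3.31×10^-17 J.
v = √(2K/m) = 5.94×10^5 m/s.
r = mv/(qB) = (1.88×10^-28)(5.94×10^5) / [(1×1.60×10^-19)(1.55)] = 4.50×10^-4 m.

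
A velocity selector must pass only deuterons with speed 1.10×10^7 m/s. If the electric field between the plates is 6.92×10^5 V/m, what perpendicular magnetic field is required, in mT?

B ≈ 62.9 mT

qE = qvB ⇒ B = E/v = (6.92×10^5) / (1.10×10^7) = 0.0629 T.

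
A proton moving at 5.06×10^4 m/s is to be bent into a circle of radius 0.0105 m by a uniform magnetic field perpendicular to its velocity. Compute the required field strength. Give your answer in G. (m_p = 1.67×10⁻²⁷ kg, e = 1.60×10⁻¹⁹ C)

B ≈ 503 G

qvB = mv²/r gives B = mv/(qr).
B = (1.67×10^-27)(5.06×10^4) / [(1×1.60×10^-19)(0.0105)] = 0.0503 T.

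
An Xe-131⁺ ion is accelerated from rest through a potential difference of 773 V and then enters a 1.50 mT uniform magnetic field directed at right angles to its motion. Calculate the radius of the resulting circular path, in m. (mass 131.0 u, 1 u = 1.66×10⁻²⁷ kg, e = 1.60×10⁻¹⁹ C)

r ≈ 30.6 m

The kinetic energy gained is K = qV = (1×1.60×10^-19)(773) = 1.24×10^-16 J.
v = √(2K/m) = 3.37×10^4 m/s.
r = mv/(qB) = (2.17×10^-25)(3.37×10^4) / [(1×1.60×10^-19)(1.50×10^-3)] = 30.6 m.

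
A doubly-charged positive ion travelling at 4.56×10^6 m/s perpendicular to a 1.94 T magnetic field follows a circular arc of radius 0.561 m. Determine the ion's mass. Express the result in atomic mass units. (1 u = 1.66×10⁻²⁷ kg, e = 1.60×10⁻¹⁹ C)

qvB = mv²/r ⇒ m = qBr/v.
m = (2×1.60×10^-19)(1.94)(0.561) / (4.56×10^6) = 7.64×10^-26 kg = 46.0 u.

m ≈ 46.0 u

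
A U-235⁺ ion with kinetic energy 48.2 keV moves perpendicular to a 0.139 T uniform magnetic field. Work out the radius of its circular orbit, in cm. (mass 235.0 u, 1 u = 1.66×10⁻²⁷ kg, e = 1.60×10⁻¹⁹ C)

r ≈ 349 cm

Convert the energy: K = 48.2 keV = 7.71×10^-15 J.
v = √(2K/m) = √(2·7.71×10^-15/3.90×10^-25) = 1.99×10^5 m/s.
r = mv/(qB) = (3.90×10^-25)(1.99×10^5) / [(1×1.60×10^-19)(0.139)] = 3.49 m.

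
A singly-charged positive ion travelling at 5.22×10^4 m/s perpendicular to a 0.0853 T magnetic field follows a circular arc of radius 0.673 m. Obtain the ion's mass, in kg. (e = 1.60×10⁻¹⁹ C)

qvB = mv²/r ⇒ m = qBr/v.
m = (1×1.60×10^-19)(0.0853)(0.673) / (5.22×10^4) = 1.76×10^-25 kg.

m ≈ 1.76×10^-25 kg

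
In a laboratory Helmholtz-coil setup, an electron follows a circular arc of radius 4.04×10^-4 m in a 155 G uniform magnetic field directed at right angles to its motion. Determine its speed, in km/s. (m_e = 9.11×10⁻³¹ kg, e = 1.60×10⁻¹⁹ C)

From qvB = mv²/r, v = qBr/m.
v = (1×1.60×10^-19)(0.0155)(4.04×10^-4) / (9.11×10^-31) = 1.10×10^6 m/s.

v ≈ 1100 km/s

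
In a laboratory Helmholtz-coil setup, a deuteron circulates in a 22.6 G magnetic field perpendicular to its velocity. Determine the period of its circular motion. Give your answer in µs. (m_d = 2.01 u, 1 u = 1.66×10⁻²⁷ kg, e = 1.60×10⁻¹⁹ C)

T ≈ 58.0 µs

The cyclotron period is independent of speed: T = 2πm/(qB).
T = 2π(3.34×10^-27) / [(1×1.60×10^-19)(2.26×10^-3)] = 5.80×10^-5 s.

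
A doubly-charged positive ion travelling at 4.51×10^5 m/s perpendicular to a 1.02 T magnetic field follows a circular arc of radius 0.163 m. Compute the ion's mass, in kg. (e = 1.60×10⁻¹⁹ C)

qvB = mv²/r ⇒ m = qBr/v.
m = (2×1.60×10^-19)(1.02)(0.163) / (4.51×10^5) = 1.18×10^-25 kg.

m ≈ 1.18×10^-25 kg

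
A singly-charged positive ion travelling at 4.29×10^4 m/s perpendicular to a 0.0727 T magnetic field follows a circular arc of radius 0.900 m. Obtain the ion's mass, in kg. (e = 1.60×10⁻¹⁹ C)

qvB = mv²/r ⇒ m = qBr/v.
m = (1×1.60×10^-19)(0.0727)(0.900) / (4.29×10^4) = 2.44×10^-25 kg.

m ≈ 2.44×10^-25 kg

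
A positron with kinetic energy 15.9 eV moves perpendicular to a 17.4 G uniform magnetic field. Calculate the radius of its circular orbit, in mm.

Convert the energy: K = 15.9 eV = 2.54×10^-18 J.
v = √(2K/m) = √(2·2.54×10^-18/9.11×10^-31) = 2.36×10^6 m/s.
r = mv/(qB) = (9.11×10^-31)(2.36×10^6) / [(1×1.60×10^-19)(1.74×10^-3)] = 7.73×10^-3 m.

r ≈ 7.73 mm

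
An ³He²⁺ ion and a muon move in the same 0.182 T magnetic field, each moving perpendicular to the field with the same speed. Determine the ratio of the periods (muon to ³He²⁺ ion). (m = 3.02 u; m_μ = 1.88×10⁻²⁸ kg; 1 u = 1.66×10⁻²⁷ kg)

ratio ≈ 0.0750

T = 2πm/(qB) is independent of speed, so T₂/T₁ = (m₂/q₂)/(m₁/q₁).
T_{muon}/T_{³He²⁺ ion} = (1.88×10^-28/1e) / (5.01×10^-27/2e) = 0.0750.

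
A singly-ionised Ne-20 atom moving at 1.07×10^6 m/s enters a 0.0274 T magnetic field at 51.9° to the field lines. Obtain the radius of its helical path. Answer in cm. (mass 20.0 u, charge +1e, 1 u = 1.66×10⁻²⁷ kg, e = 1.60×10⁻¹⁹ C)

Only the perpendicular component v⊥ = v sin51.9° = 8.42×10^5 m/s is bent by the field.
r = m v⊥ /(qB) = (3.32×10^-26)(8.42×10^5) / [(1×1.60×10^-19)(0.0274)] = 6.38 m.

r ≈ 638 cm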